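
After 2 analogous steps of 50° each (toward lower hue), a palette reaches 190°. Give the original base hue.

290°

2 steps of 50° (toward lower hue) give a net shift of −100°.
Start = end − shift: 190 + 100 = 290°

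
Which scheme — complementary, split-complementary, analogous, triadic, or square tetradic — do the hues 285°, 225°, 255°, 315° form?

analogous

Sort the hues: 225°, 255°, 285°, 315°.
Successive gaps around the wheel: 30°, 30°, 30°, 270°.
A run of hues at equal small steps (30°) with one large closing gap is an analogous group.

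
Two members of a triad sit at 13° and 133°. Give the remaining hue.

253°

A triad spaces three hues 120° apart.
The full set is {13°, 133°, 253°}.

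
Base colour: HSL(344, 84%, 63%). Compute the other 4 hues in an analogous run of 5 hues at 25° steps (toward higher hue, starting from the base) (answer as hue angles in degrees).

Analogous hues sit every 25° along the wheel.
344 + 25 = 369 → 369 − 360 = 9°
344 + 50 = 394 → 394 − 360 = 34°
344 + 75 = 419 → 419 − 360 = 59°
344 + 100 = 444 → 444 − 360 = 84°

9°, 34°, 59°, and 84°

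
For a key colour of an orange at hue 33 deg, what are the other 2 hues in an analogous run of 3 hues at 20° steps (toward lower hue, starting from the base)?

13° and 353°

Analogous hues sit every 20° along the wheel.
33 − 20 = 13°
33 − 40 = -7 → -7 + 360 = 353°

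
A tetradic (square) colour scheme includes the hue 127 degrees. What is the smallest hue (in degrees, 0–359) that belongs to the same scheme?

37°

A square tetradic scheme places four hues every 90°.
The full set through 127° is {37°, 127°, 217°, 307°}.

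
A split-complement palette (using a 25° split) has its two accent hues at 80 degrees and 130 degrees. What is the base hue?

The accents sit 25° either side of the complement, so the complement is their short-arc midpoint on the wheel.
Short-arc midpoint of 80° and 130°: 105°.
Base is 180° from the complement: 105 − 180 = -75 → -75 + 360 = 285°

285°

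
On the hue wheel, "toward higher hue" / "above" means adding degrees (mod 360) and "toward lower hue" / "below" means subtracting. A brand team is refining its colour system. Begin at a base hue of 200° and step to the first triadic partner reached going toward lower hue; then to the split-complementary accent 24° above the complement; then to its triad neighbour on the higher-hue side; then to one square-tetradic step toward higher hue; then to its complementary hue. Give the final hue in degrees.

314°

200 − 120 = 80°   (triadic ↓)
80 + 204 = 284°   (split-comp 24° ↑)
284 + 120 = 404 → 404 − 360 = 44°   (triadic ↑)
44 + 90 = 134°   (square ↑)
134 + 180 = 314°   (complement)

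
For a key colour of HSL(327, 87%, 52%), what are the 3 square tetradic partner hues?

57°, 147°, and 237°

A square tetradic scheme places four hues every 90°.
327 + 90 = 417 → 417 − 360 = 57°
327 + 180 = 507 → 507 − 360 = 147°
327 + 270 = 597 → 597 − 360 = 237°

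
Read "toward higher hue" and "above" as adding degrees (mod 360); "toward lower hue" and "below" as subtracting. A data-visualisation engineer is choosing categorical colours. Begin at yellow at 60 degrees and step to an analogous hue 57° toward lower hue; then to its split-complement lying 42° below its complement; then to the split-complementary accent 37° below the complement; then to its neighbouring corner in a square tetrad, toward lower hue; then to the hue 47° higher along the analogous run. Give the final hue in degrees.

241°

−57° (analog 57° ↓): 60 − 57 = 3°
+138° (split-comp 42° ↓): 3 + 138 = 141°
+143° (split-comp 37° ↓): 141 + 143 = 284°
−90° (square ↓): 284 − 90 = 194°
+47° (analog 47° ↑): 194 + 47 = 241°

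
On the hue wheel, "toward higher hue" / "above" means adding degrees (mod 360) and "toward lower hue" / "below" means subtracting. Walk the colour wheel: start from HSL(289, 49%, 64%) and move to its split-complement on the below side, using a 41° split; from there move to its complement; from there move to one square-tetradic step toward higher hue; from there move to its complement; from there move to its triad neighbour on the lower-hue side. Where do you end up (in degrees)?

38°

split-comp 41° ↓ +139°: 289 + 139 = 428 → 428 − 360 = 68°
complement +180°: 68 + 180 = 248°
square ↑ +90°: 248 + 90 = 338°
complement +180°: 338 + 180 = 518 → 518 − 360 = 158°
triadic ↓ −120°: 158 − 120 = 38°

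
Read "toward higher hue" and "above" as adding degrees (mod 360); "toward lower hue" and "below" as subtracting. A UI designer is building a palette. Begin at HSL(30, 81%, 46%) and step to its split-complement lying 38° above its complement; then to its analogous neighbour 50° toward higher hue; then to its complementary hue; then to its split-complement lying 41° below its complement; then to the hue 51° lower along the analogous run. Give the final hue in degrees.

split-comp 38° ↑ +218°: 30 + 218 = 248°
analog 50° ↑ +50°: 248 + 50 = 298°
complement +180°: 298 + 180 = 478 → 478 − 360 = 118°
split-comp 41° ↓ +139°: 118 + 139 = 257°
analog 51° ↓ −51°: 257 − 51 = 206°

206°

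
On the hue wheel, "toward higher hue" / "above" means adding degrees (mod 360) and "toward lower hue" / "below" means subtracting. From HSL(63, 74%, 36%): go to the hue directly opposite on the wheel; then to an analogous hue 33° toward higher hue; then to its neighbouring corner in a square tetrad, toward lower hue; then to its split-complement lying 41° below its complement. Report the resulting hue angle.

complement +180°: 63 + 180 = 243°
analog 33° ↑ +33°: 243 + 33 = 276°
square ↓ −90°: 276 − 90 = 186°
split-comp 41° ↓ +139°: 186 + 139 = 325°

325°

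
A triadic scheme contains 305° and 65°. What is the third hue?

185°

A triad spaces three hues 120° apart.
The full set is {65°, 185°, 305°}.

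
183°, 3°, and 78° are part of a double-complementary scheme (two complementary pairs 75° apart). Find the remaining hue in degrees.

A rectangular tetradic uses two complementary pairs 75° apart: offsets 0°, 75°, 180°, 255°.
Among {3°, 78°, 183°}, 3° and 183° are a 180° pair.
The remaining hue 78° needs its own complement: 78 + 180 = 258°

258°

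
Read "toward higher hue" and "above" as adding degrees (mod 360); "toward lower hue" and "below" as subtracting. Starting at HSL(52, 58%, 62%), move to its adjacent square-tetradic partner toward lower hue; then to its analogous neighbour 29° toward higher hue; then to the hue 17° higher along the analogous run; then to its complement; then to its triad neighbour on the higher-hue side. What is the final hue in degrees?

square ↓ −90°: 52 − 90 = -38 → -38 + 360 = 322°
analog 29° ↑ +29°: 322 + 29 = 351°
analog 17° ↑ +17°: 351 + 17 = 368 → 368 − 360 = 8°
complement +180°: 8 + 180 = 188°
triadic ↑ +120°: 188 + 120 = 308°

308°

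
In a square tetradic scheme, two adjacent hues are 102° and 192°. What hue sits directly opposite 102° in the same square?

A square tetradic scheme places four hues 90° apart; opposite corners are 180° apart.
102 + 180 = 282°

282°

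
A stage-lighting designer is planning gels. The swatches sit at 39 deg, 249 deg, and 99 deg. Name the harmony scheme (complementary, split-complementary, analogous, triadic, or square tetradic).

Sort the hues: 39°, 99°, 249°.
Successive gaps around the wheel: 60°, 150°, 150°.
Two 150° gaps and one 60° gap — a base hue opposite a pair of accents 30° either side of its complement — is the split-complementary pattern.

split-complementary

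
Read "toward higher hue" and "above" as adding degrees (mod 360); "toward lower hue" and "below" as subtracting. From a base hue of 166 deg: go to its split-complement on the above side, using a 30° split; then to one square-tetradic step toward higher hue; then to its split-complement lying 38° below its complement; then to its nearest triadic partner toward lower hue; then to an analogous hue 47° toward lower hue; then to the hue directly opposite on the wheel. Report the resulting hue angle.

261°

+210° (split-comp 30° ↑): 166 + 210 = 376 → 376 − 360 = 16°
+90° (square ↑): 16 + 90 = 106°
+142° (split-comp 38° ↓): 106 + 142 = 248°
−120° (triadic ↓): 248 − 120 = 128°
−47° (analog 47° ↓): 128 − 47 = 81°
+180° (complement): 81 + 180 = 261°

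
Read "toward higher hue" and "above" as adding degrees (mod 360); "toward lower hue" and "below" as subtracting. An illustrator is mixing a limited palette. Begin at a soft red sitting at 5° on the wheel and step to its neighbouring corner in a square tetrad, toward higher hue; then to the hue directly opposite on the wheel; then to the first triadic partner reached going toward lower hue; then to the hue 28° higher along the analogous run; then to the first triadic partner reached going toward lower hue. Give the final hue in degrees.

square ↑ +90°: 5 + 90 = 95°
complement +180°: 95 + 180 = 275°
triadic ↓ −120°: 275 − 120 = 155°
analog 28° ↑ +28°: 155 + 28 = 183°
triadic ↓ −120°: 183 − 120 = 63°

63°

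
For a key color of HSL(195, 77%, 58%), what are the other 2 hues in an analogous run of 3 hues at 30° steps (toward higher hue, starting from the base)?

225° and 255°

Analogous hues sit every 30° along the wheel.
195 + 30 = 225°
195 + 60 = 255°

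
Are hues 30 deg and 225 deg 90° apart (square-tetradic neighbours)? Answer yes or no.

no

Angular distance: |30 − 225| = 195; shorter arc = 360 − 195 = 165°.
90° apart (square-tetradic neighbours) requires 90°.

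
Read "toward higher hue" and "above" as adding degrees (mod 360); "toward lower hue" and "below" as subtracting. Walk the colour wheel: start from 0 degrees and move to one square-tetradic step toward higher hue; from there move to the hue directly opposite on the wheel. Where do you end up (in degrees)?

square ↑ +90°: 0 + 90 = 90°
complement +180°: 90 + 180 = 270°

270°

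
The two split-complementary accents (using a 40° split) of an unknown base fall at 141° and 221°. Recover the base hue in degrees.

The accents sit 40° either side of the complement, so the complement is their short-arc midpoint on the wheel.
Short-arc midpoint of 141° and 221°: 181°.
Base is 180° from the complement: 181 − 180 = 1°

1°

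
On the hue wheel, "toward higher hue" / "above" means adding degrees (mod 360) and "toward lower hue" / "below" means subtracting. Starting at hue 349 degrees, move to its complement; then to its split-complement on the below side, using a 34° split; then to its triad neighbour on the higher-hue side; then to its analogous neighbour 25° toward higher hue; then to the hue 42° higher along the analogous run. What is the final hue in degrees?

349 + 180 = 529 → 529 − 360 = 169°   (complement)
169 + 146 = 315°   (split-comp 34° ↓)
315 + 120 = 435 → 435 − 360 = 75°   (triadic ↑)
75 + 25 = 100°   (analog 25° ↑)
100 + 42 = 142°   (analog 42° ↑)

142°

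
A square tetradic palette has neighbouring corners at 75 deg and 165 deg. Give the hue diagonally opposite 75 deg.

255°

A square tetradic scheme places four hues 90° apart; opposite corners are 180° apart.
75 + 180 = 255°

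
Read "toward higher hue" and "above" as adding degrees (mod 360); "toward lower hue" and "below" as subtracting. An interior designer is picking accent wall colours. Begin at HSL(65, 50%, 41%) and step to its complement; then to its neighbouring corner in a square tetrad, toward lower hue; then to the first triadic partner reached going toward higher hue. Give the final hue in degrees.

65 + 180 = 245°   (complement)
245 − 90 = 155°   (square ↓)
155 + 120 = 275°   (triadic ↑)

275°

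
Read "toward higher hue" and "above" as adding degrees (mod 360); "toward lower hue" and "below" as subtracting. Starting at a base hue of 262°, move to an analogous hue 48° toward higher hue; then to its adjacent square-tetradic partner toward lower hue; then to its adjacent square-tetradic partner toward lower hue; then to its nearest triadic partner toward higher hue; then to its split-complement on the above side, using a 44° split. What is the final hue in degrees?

114°

262 + 48 = 310°   (analog 48° ↑)
310 − 90 = 220°   (square ↓)
220 − 90 = 130°   (square ↓)
130 + 120 = 250°   (triadic ↑)
250 + 224 = 474 → 474 − 360 = 114°   (split-comp 44° ↑)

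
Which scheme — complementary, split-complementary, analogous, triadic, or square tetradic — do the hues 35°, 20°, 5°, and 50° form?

analogous

Sort the hues: 5°, 20°, 35°, 50°.
Successive gaps around the wheel: 15°, 15°, 15°, 315°.
A run of hues at equal small steps (15°) with one large closing gap is an analogous group.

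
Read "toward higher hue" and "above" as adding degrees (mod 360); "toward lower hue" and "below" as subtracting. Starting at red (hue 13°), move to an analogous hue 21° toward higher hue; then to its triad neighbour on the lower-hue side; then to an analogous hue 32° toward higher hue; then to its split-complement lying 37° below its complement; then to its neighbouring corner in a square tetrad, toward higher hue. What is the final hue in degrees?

analog 21° ↑ +21°: 13 + 21 = 34°
triadic ↓ −120°: 34 − 120 = -86 → -86 + 360 = 274°
analog 32° ↑ +32°: 274 + 32 = 306°
split-comp 37° ↓ +143°: 306 + 143 = 449 → 449 − 360 = 89°
square ↑ +90°: 89 + 90 = 179°

179°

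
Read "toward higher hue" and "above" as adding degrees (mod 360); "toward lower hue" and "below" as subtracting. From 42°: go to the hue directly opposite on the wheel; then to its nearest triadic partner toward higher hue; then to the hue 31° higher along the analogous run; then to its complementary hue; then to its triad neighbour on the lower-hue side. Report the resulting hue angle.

73°

+180° (complement): 42 + 180 = 222°
+120° (triadic ↑): 222 + 120 = 342°
+31° (analog 31° ↑): 342 + 31 = 373 → 373 − 360 = 13°
+180° (complement): 13 + 180 = 193°
−120° (triadic ↓): 193 − 120 = 73°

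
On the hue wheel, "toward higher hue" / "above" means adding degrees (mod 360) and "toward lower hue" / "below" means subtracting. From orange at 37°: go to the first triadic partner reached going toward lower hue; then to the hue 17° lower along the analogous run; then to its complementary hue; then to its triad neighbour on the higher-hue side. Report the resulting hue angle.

−120° (triadic ↓): 37 − 120 = -83 → -83 + 360 = 277°
−17° (analog 17° ↓): 277 − 17 = 260°
+180° (complement): 260 + 180 = 440 → 440 − 360 = 80°
+120° (triadic ↑): 80 + 120 = 200°

200°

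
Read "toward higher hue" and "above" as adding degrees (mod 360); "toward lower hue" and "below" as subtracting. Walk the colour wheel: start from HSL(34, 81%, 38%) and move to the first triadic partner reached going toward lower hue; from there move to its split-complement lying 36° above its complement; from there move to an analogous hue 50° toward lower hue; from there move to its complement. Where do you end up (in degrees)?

−120° (triadic ↓): 34 − 120 = -86 → -86 + 360 = 274°
+216° (split-comp 36° ↑): 274 + 216 = 490 → 490 − 360 = 130°
−50° (analog 50° ↓): 130 − 50 = 80°
+180° (complement): 80 + 180 = 260°

260°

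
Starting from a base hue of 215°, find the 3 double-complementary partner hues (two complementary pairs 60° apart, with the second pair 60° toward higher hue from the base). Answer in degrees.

A rectangular tetradic uses two complementary pairs 60° apart: offsets 0°, 60°, 180°, 240°.
215 + 60 = 275°
215 + 180 = 395 → 395 − 360 = 35°
215 + 240 = 455 → 455 − 360 = 95°

275°, 35°, 95°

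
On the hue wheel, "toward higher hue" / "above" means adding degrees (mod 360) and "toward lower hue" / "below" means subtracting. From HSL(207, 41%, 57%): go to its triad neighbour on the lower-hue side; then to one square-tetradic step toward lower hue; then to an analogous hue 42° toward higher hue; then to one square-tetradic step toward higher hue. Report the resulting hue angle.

triadic ↓ −120°: 207 − 120 = 87°
square ↓ −90°: 87 − 90 = -3 → -3 + 360 = 357°
analog 42° ↑ +42°: 357 + 42 = 399 → 399 − 360 = 39°
square ↑ +90°: 39 + 90 = 129°

129°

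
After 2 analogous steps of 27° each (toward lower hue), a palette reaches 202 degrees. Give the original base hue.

256°

2 steps of 27° (toward lower hue) give a net shift of −54°.
Start = end − shift: 202 + 54 = 256°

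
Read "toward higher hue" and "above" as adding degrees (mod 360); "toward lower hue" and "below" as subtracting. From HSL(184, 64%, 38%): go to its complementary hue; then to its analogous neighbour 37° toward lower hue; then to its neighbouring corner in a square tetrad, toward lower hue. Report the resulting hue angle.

complement +180°: 184 + 180 = 364 → 364 − 360 = 4°
analog 37° ↓ −37°: 4 − 37 = -33 → -33 + 360 = 327°
square ↓ −90°: 327 − 90 = 237°

237°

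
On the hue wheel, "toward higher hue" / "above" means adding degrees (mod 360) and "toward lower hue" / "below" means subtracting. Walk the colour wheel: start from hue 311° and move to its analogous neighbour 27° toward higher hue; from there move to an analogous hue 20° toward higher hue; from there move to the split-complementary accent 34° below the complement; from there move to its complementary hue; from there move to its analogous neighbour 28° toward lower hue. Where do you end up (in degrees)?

+27° (analog 27° ↑): 311 + 27 = 338°
+20° (analog 20° ↑): 338 + 20 = 358°
+146° (split-comp 34° ↓): 358 + 146 = 504 → 504 − 360 = 144°
+180° (complement): 144 + 180 = 324°
−28° (analog 28° ↓): 324 − 28 = 296°

296°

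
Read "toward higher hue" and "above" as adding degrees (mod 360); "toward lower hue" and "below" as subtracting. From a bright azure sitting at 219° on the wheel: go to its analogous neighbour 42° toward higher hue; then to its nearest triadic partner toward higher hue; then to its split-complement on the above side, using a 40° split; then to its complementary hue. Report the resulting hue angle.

+42° (analog 42° ↑): 219 + 42 = 261°
+120° (triadic ↑): 261 + 120 = 381 → 381 − 360 = 21°
+220° (split-comp 40° ↑): 21 + 220 = 241°
+180° (complement): 241 + 180 = 421 → 421 − 360 = 61°

61°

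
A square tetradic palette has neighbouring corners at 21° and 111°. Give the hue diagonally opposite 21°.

A square tetradic scheme places four hues 90° apart; opposite corners are 180° apart.
21 + 180 = 201°

201°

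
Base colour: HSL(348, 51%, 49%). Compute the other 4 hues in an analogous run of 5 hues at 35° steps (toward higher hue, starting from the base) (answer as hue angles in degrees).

23°, 58°, 93° and 128°

Analogous hues sit every 35° along the wheel.
348 + 35 = 383 → 383 − 360 = 23°
348 + 70 = 418 → 418 − 360 = 58°
348 + 105 = 453 → 453 − 360 = 93°
348 + 140 = 488 → 488 − 360 = 128°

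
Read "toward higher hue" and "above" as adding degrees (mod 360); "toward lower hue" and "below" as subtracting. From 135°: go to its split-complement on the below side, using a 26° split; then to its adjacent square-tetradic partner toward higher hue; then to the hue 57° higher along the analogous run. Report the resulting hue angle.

split-comp 26° ↓ +154°: 135 + 154 = 289°
square ↑ +90°: 289 + 90 = 379 → 379 − 360 = 19°
analog 57° ↑ +57°: 19 + 57 = 76°

76°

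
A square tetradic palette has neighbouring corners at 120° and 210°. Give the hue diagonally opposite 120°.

300°

A square tetradic scheme places four hues 90° apart; opposite corners are 180° apart.
120 + 180 = 300°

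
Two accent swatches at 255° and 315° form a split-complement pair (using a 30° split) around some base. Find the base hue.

105°

The accents sit 30° either side of the complement, so the complement is their short-arc midpoint on the wheel.
Short-arc midpoint of 255° and 315°: 285°.
Base is 180° from the complement: 285 − 180 = 105°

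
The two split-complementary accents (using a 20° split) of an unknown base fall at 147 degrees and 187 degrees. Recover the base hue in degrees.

The accents sit 20° either side of the complement, so the complement is their short-arc midpoint on the wheel.
Short-arc midpoint of 147° and 187°: 167°.
Base is 180° from the complement: 167 − 180 = -13 → -13 + 360 = 347°

347°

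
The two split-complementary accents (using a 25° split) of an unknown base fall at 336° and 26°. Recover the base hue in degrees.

The accents sit 25° either side of the complement, so the complement is their short-arc midpoint on the wheel.
Short-arc midpoint of 336° and 26°: 1°.
Base is 180° from the complement: 1 − 180 = -179 → -179 + 360 = 181°

181°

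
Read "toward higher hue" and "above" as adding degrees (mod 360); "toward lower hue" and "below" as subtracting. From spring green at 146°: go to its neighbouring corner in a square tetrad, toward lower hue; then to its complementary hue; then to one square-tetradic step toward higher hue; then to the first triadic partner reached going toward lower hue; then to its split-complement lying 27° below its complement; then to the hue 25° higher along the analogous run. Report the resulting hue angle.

146 − 90 = 56°   (square ↓)
56 + 180 = 236°   (complement)
236 + 90 = 326°   (square ↑)
326 − 120 = 206°   (triadic ↓)
206 + 153 = 359°   (split-comp 27° ↓)
359 + 25 = 384 → 384 − 360 = 24°   (analog 25° ↑)

24°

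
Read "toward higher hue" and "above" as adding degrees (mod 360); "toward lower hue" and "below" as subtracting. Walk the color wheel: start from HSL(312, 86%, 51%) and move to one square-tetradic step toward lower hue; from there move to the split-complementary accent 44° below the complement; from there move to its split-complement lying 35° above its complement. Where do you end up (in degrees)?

213°

312 − 90 = 222°   (square ↓)
222 + 136 = 358°   (split-comp 44° ↓)
358 + 215 = 573 → 573 − 360 = 213°   (split-comp 35° ↑)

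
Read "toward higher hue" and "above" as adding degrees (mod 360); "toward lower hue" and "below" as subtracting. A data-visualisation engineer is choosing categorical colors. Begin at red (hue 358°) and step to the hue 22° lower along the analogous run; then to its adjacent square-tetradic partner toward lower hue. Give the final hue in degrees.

−22° (analog 22° ↓): 358 − 22 = 336°
−90° (square ↓): 336 − 90 = 246°

246°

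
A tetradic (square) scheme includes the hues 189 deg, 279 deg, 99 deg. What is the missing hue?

9°

A square tetradic scheme places four hues every 90°.
The full set through 99° is {9°, 99°, 189°, 279°}.
Given {99°, 189°, 279°}, the missing hue is 9°.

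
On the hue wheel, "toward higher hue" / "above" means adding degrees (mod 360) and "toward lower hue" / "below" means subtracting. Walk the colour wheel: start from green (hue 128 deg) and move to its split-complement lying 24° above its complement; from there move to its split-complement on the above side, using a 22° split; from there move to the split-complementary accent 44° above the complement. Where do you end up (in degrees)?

38°

128 + 204 = 332°   (split-comp 24° ↑)
332 + 202 = 534 → 534 − 360 = 174°   (split-comp 22° ↑)
174 + 224 = 398 → 398 − 360 = 38°   (split-comp 44° ↑)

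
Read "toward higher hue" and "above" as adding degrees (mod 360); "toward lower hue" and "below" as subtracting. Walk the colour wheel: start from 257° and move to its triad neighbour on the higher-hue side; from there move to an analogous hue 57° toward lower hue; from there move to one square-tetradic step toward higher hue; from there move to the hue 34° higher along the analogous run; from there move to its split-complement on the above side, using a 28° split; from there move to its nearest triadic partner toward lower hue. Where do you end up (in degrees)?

257 + 120 = 377 → 377 − 360 = 17°   (triadic ↑)
17 − 57 = -40 → -40 + 360 = 320°   (analog 57° ↓)
320 + 90 = 410 → 410 − 360 = 50°   (square ↑)
50 + 34 = 84°   (analog 34° ↑)
84 + 208 = 292°   (split-comp 28° ↑)
292 − 120 = 172°   (triadic ↓)

172°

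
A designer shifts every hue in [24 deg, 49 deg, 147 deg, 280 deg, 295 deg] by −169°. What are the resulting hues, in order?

24 − 169 = -145 → -145 + 360 = 215°
49 − 169 = -120 → -120 + 360 = 240°
147 − 169 = -22 → -22 + 360 = 338°
280 − 169 = 111°
295 − 169 = 126°

215°, 240°, 338°, 111°, 126°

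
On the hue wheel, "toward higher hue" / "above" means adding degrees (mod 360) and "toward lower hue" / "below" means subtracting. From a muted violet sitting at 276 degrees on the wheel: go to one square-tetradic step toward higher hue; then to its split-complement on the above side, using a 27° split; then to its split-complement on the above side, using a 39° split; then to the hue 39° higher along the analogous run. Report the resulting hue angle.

111°

square ↑ +90°: 276 + 90 = 366 → 366 − 360 = 6°
split-comp 27° ↑ +207°: 6 + 207 = 213°
split-comp 39° ↑ +219°: 213 + 219 = 432 → 432 − 360 = 72°
analog 39° ↑ +39°: 72 + 39 = 111°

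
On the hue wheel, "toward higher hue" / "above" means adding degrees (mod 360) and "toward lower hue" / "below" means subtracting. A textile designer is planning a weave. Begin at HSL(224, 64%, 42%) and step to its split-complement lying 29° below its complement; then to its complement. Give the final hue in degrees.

split-comp 29° ↓ +151°: 224 + 151 = 375 → 375 − 360 = 15°
complement +180°: 15 + 180 = 195°

195°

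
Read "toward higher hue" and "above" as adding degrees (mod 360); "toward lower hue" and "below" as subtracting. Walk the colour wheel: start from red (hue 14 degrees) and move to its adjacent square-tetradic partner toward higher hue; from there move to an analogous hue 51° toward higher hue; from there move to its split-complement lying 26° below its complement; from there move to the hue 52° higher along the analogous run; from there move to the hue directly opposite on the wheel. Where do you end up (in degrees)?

181°

14 + 90 = 104°   (square ↑)
104 + 51 = 155°   (analog 51° ↑)
155 + 154 = 309°   (split-comp 26° ↓)
309 + 52 = 361 → 361 − 360 = 1°   (analog 52° ↑)
1 + 180 = 181°   (complement)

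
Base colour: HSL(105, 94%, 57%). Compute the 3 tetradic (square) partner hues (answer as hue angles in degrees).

195°, 285° and 15°

A square tetradic scheme places four hues every 90°.
105 + 90 = 195°
105 + 180 = 285°
105 + 270 = 375 → 375 − 360 = 15°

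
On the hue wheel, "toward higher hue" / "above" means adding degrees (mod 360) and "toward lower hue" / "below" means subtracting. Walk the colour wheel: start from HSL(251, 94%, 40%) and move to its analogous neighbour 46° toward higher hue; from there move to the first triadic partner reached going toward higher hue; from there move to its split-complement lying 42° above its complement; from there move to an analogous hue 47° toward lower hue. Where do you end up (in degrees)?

232°

+46° (analog 46° ↑): 251 + 46 = 297°
+120° (triadic ↑): 297 + 120 = 417 → 417 − 360 = 57°
+222° (split-comp 42° ↑): 57 + 222 = 279°
−47° (analog 47° ↓): 279 − 47 = 232°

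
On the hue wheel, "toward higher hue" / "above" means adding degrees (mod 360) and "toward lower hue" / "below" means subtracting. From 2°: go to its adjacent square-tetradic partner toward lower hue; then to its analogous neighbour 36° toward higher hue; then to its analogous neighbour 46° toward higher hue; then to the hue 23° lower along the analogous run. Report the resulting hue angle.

331°

square ↓ −90°: 2 − 90 = -88 → -88 + 360 = 272°
analog 36° ↑ +36°: 272 + 36 = 308°
analog 46° ↑ +46°: 308 + 46 = 354°
analog 23° ↓ −23°: 354 − 23 = 331°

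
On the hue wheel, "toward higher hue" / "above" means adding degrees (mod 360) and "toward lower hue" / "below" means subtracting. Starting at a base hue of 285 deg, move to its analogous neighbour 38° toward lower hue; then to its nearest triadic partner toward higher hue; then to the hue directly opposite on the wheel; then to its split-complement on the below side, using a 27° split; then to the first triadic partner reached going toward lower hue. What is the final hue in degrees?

220°

analog 38° ↓ −38°: 285 − 38 = 247°
triadic ↑ +120°: 247 + 120 = 367 → 367 − 360 = 7°
complement +180°: 7 + 180 = 187°
split-comp 27° ↓ +153°: 187 + 153 = 340°
triadic ↓ −120°: 340 − 120 = 220°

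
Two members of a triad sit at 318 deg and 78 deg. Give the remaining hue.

198°

A triad spaces three hues 120° apart.
The full set is {78°, 198°, 318°}.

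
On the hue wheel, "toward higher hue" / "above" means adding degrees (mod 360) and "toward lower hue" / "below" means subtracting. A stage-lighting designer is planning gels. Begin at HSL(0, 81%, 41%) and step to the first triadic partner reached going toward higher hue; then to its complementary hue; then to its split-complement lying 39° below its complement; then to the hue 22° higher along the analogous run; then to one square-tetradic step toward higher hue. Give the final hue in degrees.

193°

+120° (triadic ↑): 0 + 120 = 120°
+180° (complement): 120 + 180 = 300°
+141° (split-comp 39° ↓): 300 + 141 = 441 → 441 − 360 = 81°
+22° (analog 22° ↑): 81 + 22 = 103°
+90° (square ↑): 103 + 90 = 193°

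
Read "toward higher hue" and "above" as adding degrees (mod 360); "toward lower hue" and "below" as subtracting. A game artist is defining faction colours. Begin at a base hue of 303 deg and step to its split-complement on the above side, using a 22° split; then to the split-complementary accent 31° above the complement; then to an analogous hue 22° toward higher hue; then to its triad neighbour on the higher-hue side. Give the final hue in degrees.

138°

303 + 202 = 505 → 505 − 360 = 145°   (split-comp 22° ↑)
145 + 211 = 356°   (split-comp 31° ↑)
356 + 22 = 378 → 378 − 360 = 18°   (analog 22° ↑)
18 + 120 = 138°   (triadic ↑)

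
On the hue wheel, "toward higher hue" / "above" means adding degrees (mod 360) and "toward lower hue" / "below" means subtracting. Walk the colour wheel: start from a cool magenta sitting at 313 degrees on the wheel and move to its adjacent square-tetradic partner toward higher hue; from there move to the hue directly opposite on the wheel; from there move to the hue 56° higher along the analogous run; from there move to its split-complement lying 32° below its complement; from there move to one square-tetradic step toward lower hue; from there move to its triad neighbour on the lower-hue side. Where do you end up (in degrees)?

square ↑ +90°: 313 + 90 = 403 → 403 − 360 = 43°
complement +180°: 43 + 180 = 223°
analog 56° ↑ +56°: 223 + 56 = 279°
split-comp 32° ↓ +148°: 279 + 148 = 427 → 427 − 360 = 67°
square ↓ −90°: 67 − 90 = -23 → -23 + 360 = 337°
triadic ↓ −120°: 337 − 120 = 217°

217°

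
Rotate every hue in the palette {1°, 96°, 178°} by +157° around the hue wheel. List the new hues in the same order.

158°, 253°, 335°

1 + 157 = 158°
96 + 157 = 253°
178 + 157 = 335°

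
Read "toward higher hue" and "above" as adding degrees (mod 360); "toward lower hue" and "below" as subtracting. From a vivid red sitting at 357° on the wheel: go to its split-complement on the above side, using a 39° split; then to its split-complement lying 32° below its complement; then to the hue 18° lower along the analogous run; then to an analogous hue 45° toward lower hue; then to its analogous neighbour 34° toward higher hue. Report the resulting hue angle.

335°

split-comp 39° ↑ +219°: 357 + 219 = 576 → 576 − 360 = 216°
split-comp 32° ↓ +148°: 216 + 148 = 364 → 364 − 360 = 4°
analog 18° ↓ −18°: 4 − 18 = -14 → -14 + 360 = 346°
analog 45° ↓ −45°: 346 − 45 = 301°
analog 34° ↑ +34°: 301 + 34 = 335°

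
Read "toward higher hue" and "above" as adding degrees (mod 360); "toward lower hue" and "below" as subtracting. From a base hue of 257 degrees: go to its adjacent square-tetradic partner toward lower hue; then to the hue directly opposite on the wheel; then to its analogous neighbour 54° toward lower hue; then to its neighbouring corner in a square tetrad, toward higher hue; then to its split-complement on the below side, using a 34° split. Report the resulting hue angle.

169°

−90° (square ↓): 257 − 90 = 167°
+180° (complement): 167 + 180 = 347°
−54° (analog 54° ↓): 347 − 54 = 293°
+90° (square ↑): 293 + 90 = 383 → 383 − 360 = 23°
+146° (split-comp 34° ↓): 23 + 146 = 169°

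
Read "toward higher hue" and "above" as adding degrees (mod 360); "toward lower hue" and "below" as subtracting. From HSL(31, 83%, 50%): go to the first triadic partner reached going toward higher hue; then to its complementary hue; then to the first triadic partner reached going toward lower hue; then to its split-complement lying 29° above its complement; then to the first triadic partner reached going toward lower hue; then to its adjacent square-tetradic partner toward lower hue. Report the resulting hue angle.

210°

+120° (triadic ↑): 31 + 120 = 151°
+180° (complement): 151 + 180 = 331°
−120° (triadic ↓): 331 − 120 = 211°
+209° (split-comp 29° ↑): 211 + 209 = 420 → 420 − 360 = 60°
−120° (triadic ↓): 60 − 120 = -60 → -60 + 360 = 300°
−90° (square ↓): 300 − 90 = 210°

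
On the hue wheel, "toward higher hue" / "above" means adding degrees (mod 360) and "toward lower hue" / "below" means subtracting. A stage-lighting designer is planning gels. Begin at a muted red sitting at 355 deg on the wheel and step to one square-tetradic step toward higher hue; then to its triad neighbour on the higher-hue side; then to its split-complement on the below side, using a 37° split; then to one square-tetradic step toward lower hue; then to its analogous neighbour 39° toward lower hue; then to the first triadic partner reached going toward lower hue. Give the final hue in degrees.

355 + 90 = 445 → 445 − 360 = 85°   (square ↑)
85 + 120 = 205°   (triadic ↑)
205 + 143 = 348°   (split-comp 37° ↓)
348 − 90 = 258°   (square ↓)
258 − 39 = 219°   (analog 39° ↓)
219 − 120 = 99°   (triadic ↓)

99°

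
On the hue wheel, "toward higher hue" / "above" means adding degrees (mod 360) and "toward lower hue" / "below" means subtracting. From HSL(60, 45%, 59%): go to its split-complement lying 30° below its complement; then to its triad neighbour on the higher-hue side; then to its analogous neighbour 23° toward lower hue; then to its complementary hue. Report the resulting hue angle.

+150° (split-comp 30° ↓): 60 + 150 = 210°
+120° (triadic ↑): 210 + 120 = 330°
−23° (analog 23° ↓): 330 − 23 = 307°
+180° (complement): 307 + 180 = 487 → 487 − 360 = 127°

127°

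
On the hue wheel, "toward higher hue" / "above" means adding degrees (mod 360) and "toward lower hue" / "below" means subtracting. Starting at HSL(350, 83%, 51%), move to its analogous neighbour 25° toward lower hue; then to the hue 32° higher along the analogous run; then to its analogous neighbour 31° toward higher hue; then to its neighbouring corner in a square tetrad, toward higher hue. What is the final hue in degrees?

118°

analog 25° ↓ −25°: 350 − 25 = 325°
analog 32° ↑ +32°: 325 + 32 = 357°
analog 31° ↑ +31°: 357 + 31 = 388 → 388 − 360 = 28°
square ↑ +90°: 28 + 90 = 118°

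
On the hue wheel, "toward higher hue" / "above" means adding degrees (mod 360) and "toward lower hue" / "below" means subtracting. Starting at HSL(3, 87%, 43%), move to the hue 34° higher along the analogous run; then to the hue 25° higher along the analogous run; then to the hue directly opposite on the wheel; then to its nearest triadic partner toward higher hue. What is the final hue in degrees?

2°

3 + 34 = 37°   (analog 34° ↑)
37 + 25 = 62°   (analog 25° ↑)
62 + 180 = 242°   (complement)
242 + 120 = 362 → 362 − 360 = 2°   (triadic ↑)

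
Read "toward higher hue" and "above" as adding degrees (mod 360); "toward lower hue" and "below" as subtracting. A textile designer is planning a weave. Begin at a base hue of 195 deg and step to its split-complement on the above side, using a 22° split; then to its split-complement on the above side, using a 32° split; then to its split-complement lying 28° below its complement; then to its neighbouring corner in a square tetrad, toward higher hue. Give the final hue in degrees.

split-comp 22° ↑ +202°: 195 + 202 = 397 → 397 − 360 = 37°
split-comp 32° ↑ +212°: 37 + 212 = 249°
split-comp 28° ↓ +152°: 249 + 152 = 401 → 401 − 360 = 41°
square ↑ +90°: 41 + 90 = 131°

131°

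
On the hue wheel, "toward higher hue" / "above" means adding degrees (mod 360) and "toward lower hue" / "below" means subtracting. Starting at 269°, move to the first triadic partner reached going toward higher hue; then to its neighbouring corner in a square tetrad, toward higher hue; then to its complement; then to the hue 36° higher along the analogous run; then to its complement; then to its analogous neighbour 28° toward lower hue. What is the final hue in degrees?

127°

triadic ↑ +120°: 269 + 120 = 389 → 389 − 360 = 29°
square ↑ +90°: 29 + 90 = 119°
complement +180°: 119 + 180 = 299°
analog 36° ↑ +36°: 299 + 36 = 335°
complement +180°: 335 + 180 = 515 → 515 − 360 = 155°
analog 28° ↓ −28°: 155 − 28 = 127°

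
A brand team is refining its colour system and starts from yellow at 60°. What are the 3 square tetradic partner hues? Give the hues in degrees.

150°, 240°, 330°

A square tetradic scheme places four hues every 90°.
60 + 90 = 150°
60 + 180 = 240°
60 + 270 = 330°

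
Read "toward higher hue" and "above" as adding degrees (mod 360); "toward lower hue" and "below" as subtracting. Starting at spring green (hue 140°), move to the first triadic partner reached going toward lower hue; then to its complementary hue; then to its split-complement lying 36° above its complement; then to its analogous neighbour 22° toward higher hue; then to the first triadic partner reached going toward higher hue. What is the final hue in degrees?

198°

triadic ↓ −120°: 140 − 120 = 20°
complement +180°: 20 + 180 = 200°
split-comp 36° ↑ +216°: 200 + 216 = 416 → 416 − 360 = 56°
analog 22° ↑ +22°: 56 + 22 = 78°
triadic ↑ +120°: 78 + 120 = 198°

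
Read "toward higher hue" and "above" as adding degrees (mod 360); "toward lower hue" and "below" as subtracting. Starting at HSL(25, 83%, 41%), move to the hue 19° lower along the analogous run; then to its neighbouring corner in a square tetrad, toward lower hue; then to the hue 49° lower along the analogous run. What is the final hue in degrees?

25 − 19 = 6°   (analog 19° ↓)
6 − 90 = -84 → -84 + 360 = 276°   (square ↓)
276 − 49 = 227°   (analog 49° ↓)

227°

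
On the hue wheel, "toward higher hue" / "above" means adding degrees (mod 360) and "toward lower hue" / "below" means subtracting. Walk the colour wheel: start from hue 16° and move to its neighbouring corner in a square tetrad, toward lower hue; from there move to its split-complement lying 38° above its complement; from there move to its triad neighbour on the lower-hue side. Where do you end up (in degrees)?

24°

16 − 90 = -74 → -74 + 360 = 286°   (square ↓)
286 + 218 = 504 → 504 − 360 = 144°   (split-comp 38° ↑)
144 − 120 = 24°   (triadic ↓)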